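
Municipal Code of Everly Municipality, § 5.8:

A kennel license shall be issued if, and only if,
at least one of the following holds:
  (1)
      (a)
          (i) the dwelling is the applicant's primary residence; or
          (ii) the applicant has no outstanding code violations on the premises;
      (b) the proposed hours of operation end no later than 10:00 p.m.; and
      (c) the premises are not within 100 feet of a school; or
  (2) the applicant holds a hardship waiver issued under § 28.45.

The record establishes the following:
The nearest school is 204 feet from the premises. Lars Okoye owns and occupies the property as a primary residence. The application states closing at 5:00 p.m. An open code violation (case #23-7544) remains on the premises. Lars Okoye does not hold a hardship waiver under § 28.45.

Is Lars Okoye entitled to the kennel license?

(i) primary residence — holds.
(ii) no code violations — not satisfied.
(a): T OR F → true.
(b) closes by 10 p.m. — holds.
(c) ≥100 ft from school — holds.
(1): T AND T AND T → true.
(2) hardship waiver — not met.
Overall: T OR F → true.

Yes — granted.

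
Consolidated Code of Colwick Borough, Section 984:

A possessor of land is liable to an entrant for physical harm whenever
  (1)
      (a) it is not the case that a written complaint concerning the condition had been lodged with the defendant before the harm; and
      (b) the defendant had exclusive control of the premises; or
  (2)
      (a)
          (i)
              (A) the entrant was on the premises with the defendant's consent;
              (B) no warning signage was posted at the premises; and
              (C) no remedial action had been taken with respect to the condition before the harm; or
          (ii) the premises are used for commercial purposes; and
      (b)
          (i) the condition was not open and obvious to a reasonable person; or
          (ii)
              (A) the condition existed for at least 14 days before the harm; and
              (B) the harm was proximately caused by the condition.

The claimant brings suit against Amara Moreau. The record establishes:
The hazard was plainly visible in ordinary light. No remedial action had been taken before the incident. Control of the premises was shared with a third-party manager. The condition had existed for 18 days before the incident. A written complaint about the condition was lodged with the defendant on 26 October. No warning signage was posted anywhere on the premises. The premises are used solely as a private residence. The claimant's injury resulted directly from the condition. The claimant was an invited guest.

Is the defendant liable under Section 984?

(a) not (complaint lodged) — fails.
(b) exclusive control — not met.
So (1) is not satisfied (F AND F).
(A) consent to enter — satisfied.
(B) no signage posted — holds.
(C) no remedial action — satisfied.
(i) = T AND T AND T = true.
(ii) commercial use — not satisfied.
(a) = T OR F = true.
(i) not open/obvious — not met.
(A) condition ≥14 days old — met.
(B) proximate cause — holds.
(ii) = T AND T = true.
(b) = F OR T = true.
(2): T AND T → true.
So Overall is satisfied (F OR T).

Yes — liable.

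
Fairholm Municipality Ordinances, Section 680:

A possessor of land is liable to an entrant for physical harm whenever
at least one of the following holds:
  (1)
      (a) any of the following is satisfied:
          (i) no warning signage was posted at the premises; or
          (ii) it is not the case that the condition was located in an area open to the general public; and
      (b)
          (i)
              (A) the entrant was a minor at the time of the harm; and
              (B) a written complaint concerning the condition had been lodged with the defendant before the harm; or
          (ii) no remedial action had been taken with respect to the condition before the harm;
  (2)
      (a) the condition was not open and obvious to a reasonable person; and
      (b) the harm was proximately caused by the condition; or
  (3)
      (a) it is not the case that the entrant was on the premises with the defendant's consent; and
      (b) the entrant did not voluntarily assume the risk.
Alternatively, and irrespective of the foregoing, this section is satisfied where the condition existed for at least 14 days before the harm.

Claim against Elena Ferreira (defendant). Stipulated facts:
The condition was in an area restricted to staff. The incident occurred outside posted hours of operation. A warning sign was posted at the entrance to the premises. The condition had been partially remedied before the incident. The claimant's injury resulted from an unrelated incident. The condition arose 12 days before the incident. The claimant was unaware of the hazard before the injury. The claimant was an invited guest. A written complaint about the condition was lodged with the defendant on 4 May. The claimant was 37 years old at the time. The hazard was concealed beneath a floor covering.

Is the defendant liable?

(i) no signage posted — fails.
(ii) not (public area) — met.
(a): F OR T → true.
(A) entrant a minor — not satisfied.
(B) complaint lodged — satisfied.
So (i) is not satisfied (F AND T).
(ii) no remedial action — not satisfied.
(b): F OR F → false.
(1): T AND F → false.
(a) not open/obvious — holds.
(b) proximate cause — not met.
So (2) is not satisfied (T AND F).
(a) not (consent to enter) — fails.
(b) no assumed risk — satisfied.
(3) = F AND T = false.
So Overall is not satisfied (F OR F OR F).
Exception (condition ≥14 days old) — not satisfied.
Result: main false OR exception false → false.

No — not liable.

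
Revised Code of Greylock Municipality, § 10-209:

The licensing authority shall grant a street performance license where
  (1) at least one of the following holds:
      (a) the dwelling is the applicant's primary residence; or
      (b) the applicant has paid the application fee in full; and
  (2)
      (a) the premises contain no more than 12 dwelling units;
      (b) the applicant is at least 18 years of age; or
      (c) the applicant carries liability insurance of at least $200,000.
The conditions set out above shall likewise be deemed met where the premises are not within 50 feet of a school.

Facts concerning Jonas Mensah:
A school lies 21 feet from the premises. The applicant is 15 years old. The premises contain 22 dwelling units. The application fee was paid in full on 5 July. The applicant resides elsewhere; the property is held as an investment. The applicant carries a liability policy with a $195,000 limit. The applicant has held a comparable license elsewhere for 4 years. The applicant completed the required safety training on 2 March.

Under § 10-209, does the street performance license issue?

No — denied.

(a) primary residence — not met.
(b) fee paid — met.
So (1) is satisfied (F OR T).
(a) ≤ 12 units — not satisfied.
(b) age ≥ 18 — fails.
(c) insurance ≥ $200,000 — not satisfied.
So (2) is not satisfied (F OR F OR F).
So Overall is not satisfied (T AND F).
Exception (≥50 ft from school) — not satisfied.
Result: main false OR exception false → false.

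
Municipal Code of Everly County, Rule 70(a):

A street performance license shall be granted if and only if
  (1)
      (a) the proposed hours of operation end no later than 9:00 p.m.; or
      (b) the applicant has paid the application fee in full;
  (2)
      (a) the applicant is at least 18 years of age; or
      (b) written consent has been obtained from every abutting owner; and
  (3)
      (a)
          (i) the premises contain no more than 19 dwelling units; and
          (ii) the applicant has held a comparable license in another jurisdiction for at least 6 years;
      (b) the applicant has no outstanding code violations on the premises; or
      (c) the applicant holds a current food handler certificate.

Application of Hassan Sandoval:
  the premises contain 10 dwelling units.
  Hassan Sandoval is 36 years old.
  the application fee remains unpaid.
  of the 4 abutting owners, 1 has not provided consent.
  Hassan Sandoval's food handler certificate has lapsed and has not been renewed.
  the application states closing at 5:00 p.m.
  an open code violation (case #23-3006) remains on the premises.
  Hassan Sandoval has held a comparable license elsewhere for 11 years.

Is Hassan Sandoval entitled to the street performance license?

(a) closes by 9 p.m. — satisfied.
(b) fee paid — not met.
(1) = T OR F = true.
(a) age ≥ 18 — satisfied.
(b) all abutters consent — fails.
(2) = T OR F = true.
(i) ≤ 19 units — holds.
(ii) prior license ≥ 6 yr — met.
(a) = T AND T = true.
(b) no code violations — fails.
(c) food handler cert. — fails.
(3) = T OR F OR F = true.
Overall: T AND T AND T → true.

Yes — granted.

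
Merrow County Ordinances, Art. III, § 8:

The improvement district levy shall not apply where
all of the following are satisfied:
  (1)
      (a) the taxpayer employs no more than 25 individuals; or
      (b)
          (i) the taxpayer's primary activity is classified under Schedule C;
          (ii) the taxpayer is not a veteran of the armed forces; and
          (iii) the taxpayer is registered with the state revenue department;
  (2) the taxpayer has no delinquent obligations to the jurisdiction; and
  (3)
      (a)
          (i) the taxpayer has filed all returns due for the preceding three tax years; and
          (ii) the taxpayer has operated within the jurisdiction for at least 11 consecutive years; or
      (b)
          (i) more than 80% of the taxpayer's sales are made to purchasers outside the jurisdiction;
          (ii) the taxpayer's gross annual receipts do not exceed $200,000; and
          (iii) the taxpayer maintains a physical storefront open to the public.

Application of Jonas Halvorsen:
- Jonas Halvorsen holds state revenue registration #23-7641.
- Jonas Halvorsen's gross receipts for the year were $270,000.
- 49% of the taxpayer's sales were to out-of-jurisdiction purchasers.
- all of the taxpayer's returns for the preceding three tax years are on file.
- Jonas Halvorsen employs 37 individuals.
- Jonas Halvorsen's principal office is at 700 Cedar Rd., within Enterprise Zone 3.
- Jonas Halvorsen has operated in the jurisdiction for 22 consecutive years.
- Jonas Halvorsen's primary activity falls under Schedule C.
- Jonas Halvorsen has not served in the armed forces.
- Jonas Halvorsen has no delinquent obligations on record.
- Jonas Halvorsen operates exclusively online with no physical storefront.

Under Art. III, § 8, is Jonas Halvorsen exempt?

(a) ≤ 25 employees — fails.
(i) Schedule C activity — holds.
(ii) not (veteran) — holds.
(iii) state-registered — met.
So (b) is satisfied (T AND T AND T).
So (1) is satisfied (F OR T).
(2) no delinquency — satisfied.
(i) returns current — met.
(ii) ≥ 11 yrs in jurisdiction — holds.
So (a) is satisfied (T AND T).
(i) >80% out-of-jur. sales — not met.
(ii) receipts ≤ $200,000 — not satisfied.
(iii) has storefront — not satisfied.
(b): F AND F AND F → false.
So (3) is satisfied (T OR F).
So Overall is satisfied (T AND T AND T).

Yes — exempt.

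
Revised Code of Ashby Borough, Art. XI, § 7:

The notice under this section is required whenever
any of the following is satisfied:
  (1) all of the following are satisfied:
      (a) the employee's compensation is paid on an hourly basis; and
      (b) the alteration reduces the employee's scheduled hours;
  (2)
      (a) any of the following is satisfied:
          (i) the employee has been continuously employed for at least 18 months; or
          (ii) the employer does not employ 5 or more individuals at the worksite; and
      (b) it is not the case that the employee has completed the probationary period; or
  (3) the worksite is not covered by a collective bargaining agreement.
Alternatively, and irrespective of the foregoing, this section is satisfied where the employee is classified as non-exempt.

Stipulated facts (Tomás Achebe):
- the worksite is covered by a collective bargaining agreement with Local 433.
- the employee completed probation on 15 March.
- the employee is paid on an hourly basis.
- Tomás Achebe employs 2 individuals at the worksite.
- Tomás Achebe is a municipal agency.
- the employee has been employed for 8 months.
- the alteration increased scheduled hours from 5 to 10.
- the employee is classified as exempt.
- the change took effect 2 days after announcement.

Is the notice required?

No — not required.

(a) hourly-paid — holds.
(b) hours reduced — fails.
So (1) is not satisfied (T AND F).
(i) tenure ≥ 18 mo. — not met.
(ii) not (≥ 5 at site) — met.
So (a) is satisfied (F OR T).
(b) not (past probation) — not met.
(2) = T AND F = false.
(3) no CBA — fails.
Overall = F OR F OR F = false.
Exception (non-exempt) — not satisfied.
Result: main false OR exception false → false.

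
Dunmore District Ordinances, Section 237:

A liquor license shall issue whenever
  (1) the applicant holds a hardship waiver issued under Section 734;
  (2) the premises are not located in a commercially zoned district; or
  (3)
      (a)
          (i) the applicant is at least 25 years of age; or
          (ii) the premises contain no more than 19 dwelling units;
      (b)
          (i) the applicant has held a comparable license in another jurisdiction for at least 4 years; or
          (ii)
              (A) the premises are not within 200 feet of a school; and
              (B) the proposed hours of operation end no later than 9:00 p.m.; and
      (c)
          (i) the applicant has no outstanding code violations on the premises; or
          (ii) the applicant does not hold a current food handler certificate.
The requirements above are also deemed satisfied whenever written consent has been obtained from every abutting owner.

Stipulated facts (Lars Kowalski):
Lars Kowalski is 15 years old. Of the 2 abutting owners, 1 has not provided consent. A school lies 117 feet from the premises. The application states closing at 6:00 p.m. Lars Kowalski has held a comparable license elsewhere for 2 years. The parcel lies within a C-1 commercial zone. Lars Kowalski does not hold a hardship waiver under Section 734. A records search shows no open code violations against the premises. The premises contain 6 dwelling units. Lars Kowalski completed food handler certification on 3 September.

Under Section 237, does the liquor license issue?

No — denied.

(1) hardship waiver — fails.
(2) not (commercially zoned) — fails.
(i) age ≥ 25 — not satisfied.
(ii) ≤ 19 units — met.
(a) = F OR T = true.
(i) prior license ≥ 4 yr — fails.
(A) ≥200 ft from school — not met.
(B) closes by 9 p.m. — met.
So (ii) is not satisfied (F AND T).
(b): F OR F → false.
(i) no code violations — satisfied.
(ii) not (food handler cert.) — not met.
(c) = T OR F = true.
(3): T AND F AND T → false.
So Overall is not satisfied (F OR F OR F).
Exception (all abutters consent) — not satisfied.
Result: main false OR exception false → false.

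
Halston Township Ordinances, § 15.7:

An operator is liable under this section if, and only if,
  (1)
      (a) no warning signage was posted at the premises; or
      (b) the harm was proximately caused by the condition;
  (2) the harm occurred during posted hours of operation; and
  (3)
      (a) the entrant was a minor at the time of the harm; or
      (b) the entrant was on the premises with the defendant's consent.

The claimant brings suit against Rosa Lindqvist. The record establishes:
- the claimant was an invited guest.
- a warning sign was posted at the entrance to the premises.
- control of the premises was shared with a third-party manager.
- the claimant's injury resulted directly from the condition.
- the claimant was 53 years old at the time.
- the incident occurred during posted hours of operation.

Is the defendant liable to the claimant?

(a) no signage posted — fails.
(b) proximate cause — satisfied.
(1) = F OR T = true.
(2) during posted hours — holds.
(a) entrant a minor — fails.
(b) consent to enter — satisfied.
(3): F OR T → true.
Overall = T AND T AND T = true.

Yes — liable.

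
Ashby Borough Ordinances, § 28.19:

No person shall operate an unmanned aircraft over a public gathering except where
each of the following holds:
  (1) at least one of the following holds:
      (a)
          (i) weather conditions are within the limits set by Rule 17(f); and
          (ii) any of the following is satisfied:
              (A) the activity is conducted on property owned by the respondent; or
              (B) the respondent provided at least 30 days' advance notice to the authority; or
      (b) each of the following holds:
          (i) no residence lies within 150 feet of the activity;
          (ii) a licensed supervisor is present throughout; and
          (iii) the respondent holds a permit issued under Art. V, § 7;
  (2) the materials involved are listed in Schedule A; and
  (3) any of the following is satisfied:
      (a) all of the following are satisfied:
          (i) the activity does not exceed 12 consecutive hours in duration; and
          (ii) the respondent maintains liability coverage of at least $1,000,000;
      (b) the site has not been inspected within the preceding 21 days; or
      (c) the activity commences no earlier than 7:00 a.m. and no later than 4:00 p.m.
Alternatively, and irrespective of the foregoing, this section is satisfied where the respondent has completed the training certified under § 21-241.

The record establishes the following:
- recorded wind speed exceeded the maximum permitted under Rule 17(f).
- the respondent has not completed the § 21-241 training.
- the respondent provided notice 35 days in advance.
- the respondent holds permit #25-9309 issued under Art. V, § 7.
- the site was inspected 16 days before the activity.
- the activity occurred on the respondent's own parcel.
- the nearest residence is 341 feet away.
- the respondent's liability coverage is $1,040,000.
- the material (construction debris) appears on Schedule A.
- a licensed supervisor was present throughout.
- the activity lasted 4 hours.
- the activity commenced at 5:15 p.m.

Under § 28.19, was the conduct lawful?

(i) weather ok — fails.
(A) own property — met.
(B) ≥30 days' notice — met.
(ii) = T OR T = true.
So (a) is not satisfied (F AND T).
(i) no residence in 150 ft — holds.
(ii) supervisor present — satisfied.
(iii) holds permit — satisfied.
So (b) is satisfied (T AND T AND T).
So (1) is satisfied (F OR T).
(2) Schedule A material — met.
(i) ≤ 12 hrs duration — met.
(ii) coverage ≥ $1,000,000 — holds.
So (a) is satisfied (T AND T).
(b) not (site inspected) — not met.
(c) start within hours — not met.
(3) = T OR F OR F = true.
Overall: T AND T AND T → true.
Exception (training certified) — not satisfied.
Result: main true OR exception false → true.

Yes — lawful.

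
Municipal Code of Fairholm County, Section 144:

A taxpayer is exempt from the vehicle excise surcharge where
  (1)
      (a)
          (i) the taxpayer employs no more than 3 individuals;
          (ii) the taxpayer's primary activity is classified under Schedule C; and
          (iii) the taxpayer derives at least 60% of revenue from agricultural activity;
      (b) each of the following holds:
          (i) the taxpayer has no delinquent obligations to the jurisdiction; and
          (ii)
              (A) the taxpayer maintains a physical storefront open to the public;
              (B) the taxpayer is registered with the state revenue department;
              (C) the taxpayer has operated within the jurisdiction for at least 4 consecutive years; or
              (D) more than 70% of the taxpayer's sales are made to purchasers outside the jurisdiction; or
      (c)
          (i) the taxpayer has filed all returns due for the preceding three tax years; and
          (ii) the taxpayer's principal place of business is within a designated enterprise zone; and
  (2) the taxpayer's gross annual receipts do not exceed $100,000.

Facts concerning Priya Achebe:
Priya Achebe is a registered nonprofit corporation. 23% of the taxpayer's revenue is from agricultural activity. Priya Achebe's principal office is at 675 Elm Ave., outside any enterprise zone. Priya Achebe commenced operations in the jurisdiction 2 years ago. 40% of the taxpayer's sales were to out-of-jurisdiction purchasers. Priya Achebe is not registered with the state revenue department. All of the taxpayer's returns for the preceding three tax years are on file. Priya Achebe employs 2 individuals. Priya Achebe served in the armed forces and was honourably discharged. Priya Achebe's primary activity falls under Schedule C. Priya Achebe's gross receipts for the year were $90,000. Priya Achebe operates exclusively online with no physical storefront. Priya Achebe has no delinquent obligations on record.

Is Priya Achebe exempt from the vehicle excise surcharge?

(i) ≤ 3 employees — met.
(ii) Schedule C activity — met.
(iii) ≥60% agricultural — not met.
So (a) is not satisfied (T AND T AND F).
(i) no delinquency — satisfied.
(A) has storefront — not met.
(B) state-registered — not satisfied.
(C) ≥ 4 yrs in jurisdiction — not met.
(D) >70% out-of-jur. sales — not met.
(ii): F OR F OR F OR F → false.
(b) = T AND F = false.
(i) returns current — satisfied.
(ii) in enterprise zone — fails.
So (c) is not satisfied (T AND F).
(1): F OR F OR F → false.
(2) receipts ≤ $100,000 — holds.
Overall: F AND T → false.

No — not exempt.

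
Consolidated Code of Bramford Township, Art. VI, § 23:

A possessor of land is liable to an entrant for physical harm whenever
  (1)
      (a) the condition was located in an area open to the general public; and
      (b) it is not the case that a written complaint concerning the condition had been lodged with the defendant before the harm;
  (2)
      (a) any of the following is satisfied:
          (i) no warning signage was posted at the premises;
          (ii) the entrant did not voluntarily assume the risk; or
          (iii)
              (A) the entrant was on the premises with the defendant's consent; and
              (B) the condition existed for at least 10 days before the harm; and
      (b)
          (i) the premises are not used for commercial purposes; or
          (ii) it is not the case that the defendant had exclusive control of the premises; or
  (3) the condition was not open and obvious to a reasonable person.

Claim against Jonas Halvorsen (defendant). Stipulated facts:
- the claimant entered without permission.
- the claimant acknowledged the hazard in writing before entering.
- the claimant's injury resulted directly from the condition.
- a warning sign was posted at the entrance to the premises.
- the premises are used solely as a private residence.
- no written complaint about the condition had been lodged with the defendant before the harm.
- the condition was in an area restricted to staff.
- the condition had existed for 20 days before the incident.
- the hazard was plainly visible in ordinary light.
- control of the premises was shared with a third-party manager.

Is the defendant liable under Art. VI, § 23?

No — not liable.

(a) public area — not met.
(b) not (complaint lodged) — holds.
(1): F AND T → false.
(i) no signage posted — not met.
(ii) no assumed risk — fails.
(A) consent to enter — not satisfied.
(B) condition ≥10 days old — satisfied.
(iii) = F AND T = false.
(a): F OR F OR F → false.
(i) not (commercial use) — met.
(ii) not (exclusive control) — holds.
(b): T OR T → true.
(2) = F AND T = false.
(3) not open/obvious — not met.
Overall: F OR F OR F → false.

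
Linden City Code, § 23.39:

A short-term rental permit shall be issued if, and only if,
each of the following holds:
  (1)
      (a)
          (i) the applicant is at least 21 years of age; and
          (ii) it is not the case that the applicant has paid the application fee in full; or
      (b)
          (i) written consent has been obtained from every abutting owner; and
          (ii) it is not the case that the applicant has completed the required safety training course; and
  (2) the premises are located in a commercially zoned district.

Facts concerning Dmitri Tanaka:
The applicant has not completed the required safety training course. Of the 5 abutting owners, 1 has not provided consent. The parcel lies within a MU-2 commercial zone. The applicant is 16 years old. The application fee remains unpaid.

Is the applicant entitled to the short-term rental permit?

No — denied.

(i) age ≥ 21 — fails.
(ii) not (fee paid) — satisfied.
(a): F AND T → false.
(i) all abutters consent — not satisfied.
(ii) not (safety training) — satisfied.
So (b) is not satisfied (F AND T).
(1): F OR F → false.
(2) commercially zoned — holds.
Overall: F AND T → false.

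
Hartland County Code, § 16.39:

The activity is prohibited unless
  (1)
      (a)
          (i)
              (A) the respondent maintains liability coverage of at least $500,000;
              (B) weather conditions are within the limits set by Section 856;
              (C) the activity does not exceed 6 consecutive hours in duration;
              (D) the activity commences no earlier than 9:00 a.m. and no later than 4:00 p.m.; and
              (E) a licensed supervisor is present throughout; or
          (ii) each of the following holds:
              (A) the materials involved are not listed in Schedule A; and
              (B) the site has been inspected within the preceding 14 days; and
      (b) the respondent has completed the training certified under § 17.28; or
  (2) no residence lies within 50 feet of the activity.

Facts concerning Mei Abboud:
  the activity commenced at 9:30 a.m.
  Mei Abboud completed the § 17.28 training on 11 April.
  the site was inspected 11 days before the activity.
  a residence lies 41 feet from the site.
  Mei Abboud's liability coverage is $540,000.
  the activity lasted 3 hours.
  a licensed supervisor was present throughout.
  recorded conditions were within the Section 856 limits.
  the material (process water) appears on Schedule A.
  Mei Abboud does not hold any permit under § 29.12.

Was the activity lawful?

(A) coverage ≥ $500,000 — satisfied.
(B) weather ok — met.
(C) ≤ 6 hrs duration — met.
(D) start within hours — satisfied.
(E) supervisor present — met.
So (i) is satisfied (T AND T AND T AND T AND T).
(A) not (Schedule A material) — not satisfied.
(B) site inspected — holds.
(ii) = F AND T = false.
(a) = T OR F = true.
(b) training certified — met.
(1) = T AND T = true.
(2) no residence in 50 ft — not met.
Overall = T OR F = true.

Yes — lawful.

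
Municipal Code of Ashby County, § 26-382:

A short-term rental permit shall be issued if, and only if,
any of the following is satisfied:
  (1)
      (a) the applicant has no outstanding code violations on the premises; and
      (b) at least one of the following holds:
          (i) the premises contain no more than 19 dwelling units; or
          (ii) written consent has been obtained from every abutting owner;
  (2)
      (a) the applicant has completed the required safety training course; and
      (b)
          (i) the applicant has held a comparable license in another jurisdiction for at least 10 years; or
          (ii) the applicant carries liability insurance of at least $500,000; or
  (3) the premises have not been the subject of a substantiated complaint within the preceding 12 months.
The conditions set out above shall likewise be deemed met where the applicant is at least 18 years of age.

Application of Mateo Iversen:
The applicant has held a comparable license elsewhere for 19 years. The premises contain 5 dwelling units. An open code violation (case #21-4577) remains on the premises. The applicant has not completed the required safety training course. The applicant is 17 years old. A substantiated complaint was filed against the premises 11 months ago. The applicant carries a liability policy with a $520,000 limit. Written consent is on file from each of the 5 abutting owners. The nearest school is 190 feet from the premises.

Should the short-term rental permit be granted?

No — denied.

(a) no code violations — not met.
(i) ≤ 19 units — satisfied.
(ii) all abutters consent — satisfied.
So (b) is satisfied (T OR T).
So (1) is not satisfied (F AND T).
(a) safety training — fails.
(i) prior license ≥ 10 yr — satisfied.
(ii) insurance ≥ $500,000 — met.
(b): T OR T → true.
So (2) is not satisfied (F AND T).
(3) no complaint in 12 mo. — not satisfied.
So Overall is not satisfied (F OR F OR F).
Exception (age ≥ 18) — not satisfied.
Result: main false OR exception false → false.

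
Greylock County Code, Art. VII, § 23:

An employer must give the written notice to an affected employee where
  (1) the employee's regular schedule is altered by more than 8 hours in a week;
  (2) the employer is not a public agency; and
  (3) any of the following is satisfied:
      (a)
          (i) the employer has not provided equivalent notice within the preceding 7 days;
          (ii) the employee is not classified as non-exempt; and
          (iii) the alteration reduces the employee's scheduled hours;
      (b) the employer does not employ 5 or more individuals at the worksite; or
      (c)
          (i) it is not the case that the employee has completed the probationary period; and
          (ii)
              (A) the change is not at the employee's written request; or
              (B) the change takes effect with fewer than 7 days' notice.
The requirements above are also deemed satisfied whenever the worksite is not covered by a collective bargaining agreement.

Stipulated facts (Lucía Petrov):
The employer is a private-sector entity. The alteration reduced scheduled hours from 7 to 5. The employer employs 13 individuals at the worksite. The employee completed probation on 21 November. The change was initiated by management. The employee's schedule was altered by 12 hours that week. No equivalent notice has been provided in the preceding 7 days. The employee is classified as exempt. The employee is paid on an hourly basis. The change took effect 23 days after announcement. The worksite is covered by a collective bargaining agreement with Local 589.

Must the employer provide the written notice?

(1) schedule shift > 8h — holds.
(2) not (public agency) — holds.
(i) no recent notice — holds.
(ii) not (non-exempt) — met.
(iii) hours reduced — satisfied.
So (a) is satisfied (T AND T AND T).
(b) not (≥ 5 at site) — fails.
(i) not (past probation) — not met.
(A) not employee-requested — holds.
(B) < 7 days' notice — fails.
(ii) = T OR F = true.
(c): F AND T → false.
(3) = T OR F OR F = true.
Overall: T AND T AND T → true.
Exception (no CBA) — not satisfied.
Result: main true OR exception false → true.

Yes — required.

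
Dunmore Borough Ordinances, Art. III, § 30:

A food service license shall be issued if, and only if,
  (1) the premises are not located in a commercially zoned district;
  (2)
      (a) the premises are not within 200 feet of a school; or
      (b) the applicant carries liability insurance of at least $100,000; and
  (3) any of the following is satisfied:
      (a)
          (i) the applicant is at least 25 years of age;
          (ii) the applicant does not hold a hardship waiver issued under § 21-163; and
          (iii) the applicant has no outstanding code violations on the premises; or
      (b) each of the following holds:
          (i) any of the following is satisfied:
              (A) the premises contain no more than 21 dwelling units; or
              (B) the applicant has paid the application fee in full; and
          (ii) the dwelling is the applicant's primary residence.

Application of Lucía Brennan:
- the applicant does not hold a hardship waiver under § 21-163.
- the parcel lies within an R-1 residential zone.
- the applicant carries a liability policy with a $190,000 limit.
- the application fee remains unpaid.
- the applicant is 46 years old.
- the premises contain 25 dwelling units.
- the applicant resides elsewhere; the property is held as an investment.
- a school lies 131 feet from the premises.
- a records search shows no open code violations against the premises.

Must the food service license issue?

(1) not (commercially zoned) — satisfied.
(a) ≥200 ft from school — not satisfied.
(b) insurance ≥ $100,000 — satisfied.
(2) = F OR T = true.
(i) age ≥ 25 — holds.
(ii) not (hardship waiver) — satisfied.
(iii) no code violations — met.
So (a) is satisfied (T AND T AND T).
(A) ≤ 21 units — not satisfied.
(B) fee paid — fails.
(i): F OR F → false.
(ii) primary residence — not satisfied.
So (b) is not satisfied (F AND F).
(3): T OR F → true.
Overall: T AND T AND T → true.

Yes — granted.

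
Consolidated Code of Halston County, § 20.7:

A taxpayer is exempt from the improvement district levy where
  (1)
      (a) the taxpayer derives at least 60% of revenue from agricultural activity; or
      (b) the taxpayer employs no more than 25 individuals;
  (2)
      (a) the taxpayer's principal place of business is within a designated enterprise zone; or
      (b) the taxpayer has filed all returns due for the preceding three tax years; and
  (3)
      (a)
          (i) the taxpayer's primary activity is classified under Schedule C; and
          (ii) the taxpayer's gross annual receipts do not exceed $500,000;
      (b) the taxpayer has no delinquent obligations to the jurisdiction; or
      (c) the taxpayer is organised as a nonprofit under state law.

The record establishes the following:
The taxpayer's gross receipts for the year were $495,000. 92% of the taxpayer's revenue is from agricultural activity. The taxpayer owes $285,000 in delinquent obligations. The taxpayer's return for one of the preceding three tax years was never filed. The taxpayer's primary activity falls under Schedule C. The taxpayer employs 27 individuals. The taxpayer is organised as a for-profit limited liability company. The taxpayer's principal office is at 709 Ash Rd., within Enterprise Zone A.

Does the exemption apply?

Yes — exempt.

(a) ≥60% agricultural — holds.
(b) ≤ 25 employees — not met.
(1) = T OR F = true.
(a) in enterprise zone — holds.
(b) returns current — not satisfied.
(2): T OR F → true.
(i) Schedule C activity — holds.
(ii) receipts ≤ $500,000 — holds.
(a): T AND T → true.
(b) no delinquency — fails.
(c) nonprofit — not met.
(3): T OR F OR F → true.
Overall = T AND T AND T = true.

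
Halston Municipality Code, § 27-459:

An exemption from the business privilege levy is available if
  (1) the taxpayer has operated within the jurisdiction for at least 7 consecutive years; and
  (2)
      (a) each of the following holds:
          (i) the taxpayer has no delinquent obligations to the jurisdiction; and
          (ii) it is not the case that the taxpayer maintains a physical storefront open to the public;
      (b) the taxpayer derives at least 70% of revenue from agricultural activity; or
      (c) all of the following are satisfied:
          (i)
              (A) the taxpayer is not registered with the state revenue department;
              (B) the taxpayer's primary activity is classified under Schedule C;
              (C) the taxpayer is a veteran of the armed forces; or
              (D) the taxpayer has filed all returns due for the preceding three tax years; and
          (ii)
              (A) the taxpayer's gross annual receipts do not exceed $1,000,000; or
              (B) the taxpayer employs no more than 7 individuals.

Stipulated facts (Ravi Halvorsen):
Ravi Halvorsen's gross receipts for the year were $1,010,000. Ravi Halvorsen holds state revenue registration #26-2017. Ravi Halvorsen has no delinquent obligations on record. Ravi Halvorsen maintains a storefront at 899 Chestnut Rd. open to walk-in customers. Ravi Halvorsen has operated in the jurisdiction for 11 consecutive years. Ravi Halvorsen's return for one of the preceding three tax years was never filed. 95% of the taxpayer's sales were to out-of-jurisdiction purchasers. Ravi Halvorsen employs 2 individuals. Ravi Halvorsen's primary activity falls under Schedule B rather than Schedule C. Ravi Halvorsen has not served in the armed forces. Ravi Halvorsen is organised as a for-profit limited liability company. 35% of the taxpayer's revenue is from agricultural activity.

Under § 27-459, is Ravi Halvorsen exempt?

(1) ≥ 7 yrs in jurisdiction — met.
(i) no delinquency — satisfied.
(ii) not (has storefront) — not satisfied.
(a) = T AND F = false.
(b) ≥70% agricultural — fails.
(A) not (state-registered) — not satisfied.
(B) Schedule C activity — not satisfied.
(C) veteran — not met.
(D) returns current — not met.
(i): F OR F OR F OR F → false.
(A) receipts ≤ $1,000,000 — fails.
(B) ≤ 7 employees — met.
(ii): F OR T → true.
(c) = F AND T = false.
(2): F OR F OR F → false.
Overall = T AND F = false.

No — not exempt.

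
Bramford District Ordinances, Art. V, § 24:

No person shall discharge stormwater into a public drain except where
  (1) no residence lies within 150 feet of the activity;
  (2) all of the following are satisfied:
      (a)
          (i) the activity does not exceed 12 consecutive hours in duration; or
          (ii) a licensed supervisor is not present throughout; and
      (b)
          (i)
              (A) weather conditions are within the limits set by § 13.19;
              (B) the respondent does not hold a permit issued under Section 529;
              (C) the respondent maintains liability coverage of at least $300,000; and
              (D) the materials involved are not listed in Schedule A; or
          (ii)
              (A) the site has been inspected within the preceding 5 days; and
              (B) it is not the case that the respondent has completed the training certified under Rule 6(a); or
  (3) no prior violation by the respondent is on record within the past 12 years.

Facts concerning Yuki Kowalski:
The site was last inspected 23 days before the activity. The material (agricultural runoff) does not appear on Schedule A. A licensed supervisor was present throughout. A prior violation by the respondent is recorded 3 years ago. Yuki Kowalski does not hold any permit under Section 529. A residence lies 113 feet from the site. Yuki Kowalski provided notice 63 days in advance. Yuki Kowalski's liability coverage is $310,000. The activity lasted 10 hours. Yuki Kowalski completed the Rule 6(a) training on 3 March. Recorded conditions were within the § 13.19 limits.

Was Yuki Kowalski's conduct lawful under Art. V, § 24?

Yes — lawful.

(1) no residence in 150 ft — not satisfied.
(i) ≤ 12 hrs duration — satisfied.
(ii) not (supervisor present) — not met.
(a): T OR F → true.
(A) weather ok — met.
(B) not (holds permit) — satisfied.
(C) coverage ≥ $300,000 — satisfied.
(D) not (Schedule A material) — satisfied.
So (i) is satisfied (T AND T AND T AND T).
(A) site inspected — not satisfied.
(B) not (training certified) — fails.
So (ii) is not satisfied (F AND F).
So (b) is satisfied (T OR F).
(2): T AND T → true.
(3) no prior violation — not satisfied.
Overall: F OR T OR F → true.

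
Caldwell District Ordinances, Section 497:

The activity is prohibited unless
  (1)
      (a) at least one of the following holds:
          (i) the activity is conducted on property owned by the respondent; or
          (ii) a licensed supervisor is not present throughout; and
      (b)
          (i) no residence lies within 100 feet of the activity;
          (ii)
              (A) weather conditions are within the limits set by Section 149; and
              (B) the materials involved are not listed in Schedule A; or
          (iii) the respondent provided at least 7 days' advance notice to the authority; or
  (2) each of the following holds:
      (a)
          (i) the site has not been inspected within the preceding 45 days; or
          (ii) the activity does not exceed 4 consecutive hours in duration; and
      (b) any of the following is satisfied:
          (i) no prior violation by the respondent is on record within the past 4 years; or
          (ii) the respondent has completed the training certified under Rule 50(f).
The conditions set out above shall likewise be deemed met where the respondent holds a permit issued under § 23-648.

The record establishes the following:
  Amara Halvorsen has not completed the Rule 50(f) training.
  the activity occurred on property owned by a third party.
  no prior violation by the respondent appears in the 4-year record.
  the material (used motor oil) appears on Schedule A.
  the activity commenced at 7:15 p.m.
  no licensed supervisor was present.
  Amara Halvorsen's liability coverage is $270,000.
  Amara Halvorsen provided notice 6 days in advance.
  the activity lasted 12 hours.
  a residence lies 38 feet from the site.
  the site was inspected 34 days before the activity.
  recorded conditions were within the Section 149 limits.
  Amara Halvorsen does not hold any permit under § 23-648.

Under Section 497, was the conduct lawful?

No — unlawful.

(i) own property — not satisfied.
(ii) not (supervisor present) — satisfied.
(a) = F OR T = true.
(i) no residence in 100 ft — not met.
(A) weather ok — met.
(B) not (Schedule A material) — not satisfied.
(ii) = T AND F = false.
(iii) ≥7 days' notice — fails.
(b) = F OR F OR F = false.
So (1) is not satisfied (T AND F).
(i) not (site inspected) — not satisfied.
(ii) ≤ 4 hrs duration — not met.
So (a) is not satisfied (F OR F).
(i) no prior violation — satisfied.
(ii) training certified — fails.
(b): T OR F → true.
So (2) is not satisfied (F AND T).
So Overall is not satisfied (F OR F).
Exception (holds permit) — not satisfied.
Result: main false OR exception false → false.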